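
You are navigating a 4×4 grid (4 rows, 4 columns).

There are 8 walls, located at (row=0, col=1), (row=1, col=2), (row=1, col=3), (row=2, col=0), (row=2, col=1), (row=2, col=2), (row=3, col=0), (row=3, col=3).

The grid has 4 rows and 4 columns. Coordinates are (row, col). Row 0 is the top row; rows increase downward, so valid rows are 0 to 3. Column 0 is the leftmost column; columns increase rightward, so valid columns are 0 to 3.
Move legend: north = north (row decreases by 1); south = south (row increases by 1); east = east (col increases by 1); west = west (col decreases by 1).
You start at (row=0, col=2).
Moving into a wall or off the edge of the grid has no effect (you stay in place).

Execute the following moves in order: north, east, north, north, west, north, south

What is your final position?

Answer: Final position: (row=0, col=2)

Derivation:
Start: (row=0, col=2)
  north (north): blocked, stay at (row=0, col=2)
  east (east): (row=0, col=2) -> (row=0, col=3)
  north (north): blocked, stay at (row=0, col=3)
  north (north): blocked, stay at (row=0, col=3)
  west (west): (row=0, col=3) -> (row=0, col=2)
  north (north): blocked, stay at (row=0, col=2)
  south (south): blocked, stay at (row=0, col=2)
Final: (row=0, col=2)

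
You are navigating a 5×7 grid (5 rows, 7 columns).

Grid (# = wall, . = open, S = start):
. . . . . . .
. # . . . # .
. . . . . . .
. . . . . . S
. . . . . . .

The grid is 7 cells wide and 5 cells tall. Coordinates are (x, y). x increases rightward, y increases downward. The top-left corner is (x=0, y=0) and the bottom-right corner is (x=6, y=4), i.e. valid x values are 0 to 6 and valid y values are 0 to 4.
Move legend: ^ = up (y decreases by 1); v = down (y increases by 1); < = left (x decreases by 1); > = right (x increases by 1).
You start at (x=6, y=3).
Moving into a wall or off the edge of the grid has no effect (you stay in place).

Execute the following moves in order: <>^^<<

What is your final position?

Answer: Final position: (x=6, y=1)

Derivation:
Start: (x=6, y=3)
  < (left): (x=6, y=3) -> (x=5, y=3)
  > (right): (x=5, y=3) -> (x=6, y=3)
  ^ (up): (x=6, y=3) -> (x=6, y=2)
  ^ (up): (x=6, y=2) -> (x=6, y=1)
  < (left): blocked, stay at (x=6, y=1)
  < (left): blocked, stay at (x=6, y=1)
Final: (x=6, y=1)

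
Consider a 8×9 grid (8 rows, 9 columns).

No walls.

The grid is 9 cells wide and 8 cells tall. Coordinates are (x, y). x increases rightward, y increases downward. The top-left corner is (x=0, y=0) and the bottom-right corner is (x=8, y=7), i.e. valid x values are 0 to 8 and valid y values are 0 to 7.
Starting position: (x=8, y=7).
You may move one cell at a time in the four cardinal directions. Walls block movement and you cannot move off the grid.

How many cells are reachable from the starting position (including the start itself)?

Answer: Reachable cells: 72

Derivation:
BFS flood-fill from (x=8, y=7):
  Distance 0: (x=8, y=7)
  Distance 1: (x=8, y=6), (x=7, y=7)
  Distance 2: (x=8, y=5), (x=7, y=6), (x=6, y=7)
  Distance 3: (x=8, y=4), (x=7, y=5), (x=6, y=6), (x=5, y=7)
  Distance 4: (x=8, y=3), (x=7, y=4), (x=6, y=5), (x=5, y=6), (x=4, y=7)
  Distance 5: (x=8, y=2), (x=7, y=3), (x=6, y=4), (x=5, y=5), (x=4, y=6), (x=3, y=7)
  Distance 6: (x=8, y=1), (x=7, y=2), (x=6, y=3), (x=5, y=4), (x=4, y=5), (x=3, y=6), (x=2, y=7)
  Distance 7: (x=8, y=0), (x=7, y=1), (x=6, y=2), (x=5, y=3), (x=4, y=4), (x=3, y=5), (x=2, y=6), (x=1, y=7)
  Distance 8: (x=7, y=0), (x=6, y=1), (x=5, y=2), (x=4, y=3), (x=3, y=4), (x=2, y=5), (x=1, y=6), (x=0, y=7)
  Distance 9: (x=6, y=0), (x=5, y=1), (x=4, y=2), (x=3, y=3), (x=2, y=4), (x=1, y=5), (x=0, y=6)
  Distance 10: (x=5, y=0), (x=4, y=1), (x=3, y=2), (x=2, y=3), (x=1, y=4), (x=0, y=5)
  Distance 11: (x=4, y=0), (x=3, y=1), (x=2, y=2), (x=1, y=3), (x=0, y=4)
  Distance 12: (x=3, y=0), (x=2, y=1), (x=1, y=2), (x=0, y=3)
  Distance 13: (x=2, y=0), (x=1, y=1), (x=0, y=2)
  Distance 14: (x=1, y=0), (x=0, y=1)
  Distance 15: (x=0, y=0)
Total reachable: 72 (grid has 72 open cells total)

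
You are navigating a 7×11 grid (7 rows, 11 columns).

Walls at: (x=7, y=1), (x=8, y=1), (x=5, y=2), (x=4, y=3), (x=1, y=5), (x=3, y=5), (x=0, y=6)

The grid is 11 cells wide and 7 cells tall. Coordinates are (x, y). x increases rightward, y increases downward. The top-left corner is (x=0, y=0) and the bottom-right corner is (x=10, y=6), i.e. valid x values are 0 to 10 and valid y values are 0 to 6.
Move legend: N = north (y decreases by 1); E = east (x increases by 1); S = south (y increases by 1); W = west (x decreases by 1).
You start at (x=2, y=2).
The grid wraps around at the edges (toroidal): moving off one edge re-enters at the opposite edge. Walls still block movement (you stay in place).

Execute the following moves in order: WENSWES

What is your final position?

Start: (x=2, y=2)
  W (west): (x=2, y=2) -> (x=1, y=2)
  E (east): (x=1, y=2) -> (x=2, y=2)
  N (north): (x=2, y=2) -> (x=2, y=1)
  S (south): (x=2, y=1) -> (x=2, y=2)
  W (west): (x=2, y=2) -> (x=1, y=2)
  E (east): (x=1, y=2) -> (x=2, y=2)
  S (south): (x=2, y=2) -> (x=2, y=3)
Final: (x=2, y=3)

Answer: Final position: (x=2, y=3)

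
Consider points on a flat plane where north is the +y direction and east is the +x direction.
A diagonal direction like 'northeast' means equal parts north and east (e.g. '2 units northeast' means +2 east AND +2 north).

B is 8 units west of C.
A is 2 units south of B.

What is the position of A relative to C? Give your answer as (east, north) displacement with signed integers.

Answer: A is at (east=-8, north=-2) relative to C.

Derivation:
Place C at the origin (east=0, north=0).
  B is 8 units west of C: delta (east=-8, north=+0); B at (east=-8, north=0).
  A is 2 units south of B: delta (east=+0, north=-2); A at (east=-8, north=-2).
Therefore A relative to C: (east=-8, north=-2).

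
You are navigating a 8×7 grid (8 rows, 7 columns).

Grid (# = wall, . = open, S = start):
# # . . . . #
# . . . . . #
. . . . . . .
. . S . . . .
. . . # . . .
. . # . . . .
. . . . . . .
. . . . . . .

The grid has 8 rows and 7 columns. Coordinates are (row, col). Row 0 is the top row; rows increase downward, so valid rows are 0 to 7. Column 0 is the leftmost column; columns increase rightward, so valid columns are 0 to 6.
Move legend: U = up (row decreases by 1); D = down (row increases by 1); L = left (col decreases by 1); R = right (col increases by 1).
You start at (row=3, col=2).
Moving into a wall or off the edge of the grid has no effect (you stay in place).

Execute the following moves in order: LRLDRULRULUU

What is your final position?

Start: (row=3, col=2)
  L (left): (row=3, col=2) -> (row=3, col=1)
  R (right): (row=3, col=1) -> (row=3, col=2)
  L (left): (row=3, col=2) -> (row=3, col=1)
  D (down): (row=3, col=1) -> (row=4, col=1)
  R (right): (row=4, col=1) -> (row=4, col=2)
  U (up): (row=4, col=2) -> (row=3, col=2)
  L (left): (row=3, col=2) -> (row=3, col=1)
  R (right): (row=3, col=1) -> (row=3, col=2)
  U (up): (row=3, col=2) -> (row=2, col=2)
  L (left): (row=2, col=2) -> (row=2, col=1)
  U (up): (row=2, col=1) -> (row=1, col=1)
  U (up): blocked, stay at (row=1, col=1)
Final: (row=1, col=1)

Answer: Final position: (row=1, col=1)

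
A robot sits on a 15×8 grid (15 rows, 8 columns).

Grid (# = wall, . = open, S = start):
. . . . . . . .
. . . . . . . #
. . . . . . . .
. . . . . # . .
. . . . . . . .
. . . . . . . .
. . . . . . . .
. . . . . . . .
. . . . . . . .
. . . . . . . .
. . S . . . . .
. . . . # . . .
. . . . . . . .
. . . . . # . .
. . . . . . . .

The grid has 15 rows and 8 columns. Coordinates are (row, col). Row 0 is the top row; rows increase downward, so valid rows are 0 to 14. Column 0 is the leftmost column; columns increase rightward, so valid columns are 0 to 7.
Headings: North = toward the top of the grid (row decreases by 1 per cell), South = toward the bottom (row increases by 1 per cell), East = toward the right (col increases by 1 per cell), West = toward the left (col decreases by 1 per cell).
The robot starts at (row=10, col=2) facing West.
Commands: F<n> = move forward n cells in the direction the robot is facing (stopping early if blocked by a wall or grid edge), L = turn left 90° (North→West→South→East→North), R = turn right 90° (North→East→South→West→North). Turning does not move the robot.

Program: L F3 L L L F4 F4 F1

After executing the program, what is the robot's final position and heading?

Answer: Final position: (row=13, col=0), facing West

Derivation:
Start: (row=10, col=2), facing West
  L: turn left, now facing South
  F3: move forward 3, now at (row=13, col=2)
  L: turn left, now facing East
  L: turn left, now facing North
  L: turn left, now facing West
  F4: move forward 2/4 (blocked), now at (row=13, col=0)
  F4: move forward 0/4 (blocked), now at (row=13, col=0)
  F1: move forward 0/1 (blocked), now at (row=13, col=0)
Final: (row=13, col=0), facing West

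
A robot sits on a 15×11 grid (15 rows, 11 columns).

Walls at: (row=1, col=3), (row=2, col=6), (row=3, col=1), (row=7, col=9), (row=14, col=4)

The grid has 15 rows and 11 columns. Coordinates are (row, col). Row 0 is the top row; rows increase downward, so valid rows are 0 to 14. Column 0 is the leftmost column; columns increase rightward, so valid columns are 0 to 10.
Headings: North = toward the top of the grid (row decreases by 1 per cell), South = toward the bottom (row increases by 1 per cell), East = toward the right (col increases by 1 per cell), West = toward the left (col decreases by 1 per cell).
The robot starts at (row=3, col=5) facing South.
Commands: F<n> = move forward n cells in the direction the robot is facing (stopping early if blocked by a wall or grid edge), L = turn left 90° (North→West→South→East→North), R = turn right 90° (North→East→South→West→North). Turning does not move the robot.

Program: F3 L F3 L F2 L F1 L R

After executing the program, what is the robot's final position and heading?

Start: (row=3, col=5), facing South
  F3: move forward 3, now at (row=6, col=5)
  L: turn left, now facing East
  F3: move forward 3, now at (row=6, col=8)
  L: turn left, now facing North
  F2: move forward 2, now at (row=4, col=8)
  L: turn left, now facing West
  F1: move forward 1, now at (row=4, col=7)
  L: turn left, now facing South
  R: turn right, now facing West
Final: (row=4, col=7), facing West

Answer: Final position: (row=4, col=7), facing West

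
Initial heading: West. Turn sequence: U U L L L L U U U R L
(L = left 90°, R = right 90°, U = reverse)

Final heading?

Start: West
  U (U-turn (180°)) -> East
  U (U-turn (180°)) -> West
  L (left (90° counter-clockwise)) -> South
  L (left (90° counter-clockwise)) -> East
  L (left (90° counter-clockwise)) -> North
  L (left (90° counter-clockwise)) -> West
  U (U-turn (180°)) -> East
  U (U-turn (180°)) -> West
  U (U-turn (180°)) -> East
  R (right (90° clockwise)) -> South
  L (left (90° counter-clockwise)) -> East
Final: East

Answer: Final heading: East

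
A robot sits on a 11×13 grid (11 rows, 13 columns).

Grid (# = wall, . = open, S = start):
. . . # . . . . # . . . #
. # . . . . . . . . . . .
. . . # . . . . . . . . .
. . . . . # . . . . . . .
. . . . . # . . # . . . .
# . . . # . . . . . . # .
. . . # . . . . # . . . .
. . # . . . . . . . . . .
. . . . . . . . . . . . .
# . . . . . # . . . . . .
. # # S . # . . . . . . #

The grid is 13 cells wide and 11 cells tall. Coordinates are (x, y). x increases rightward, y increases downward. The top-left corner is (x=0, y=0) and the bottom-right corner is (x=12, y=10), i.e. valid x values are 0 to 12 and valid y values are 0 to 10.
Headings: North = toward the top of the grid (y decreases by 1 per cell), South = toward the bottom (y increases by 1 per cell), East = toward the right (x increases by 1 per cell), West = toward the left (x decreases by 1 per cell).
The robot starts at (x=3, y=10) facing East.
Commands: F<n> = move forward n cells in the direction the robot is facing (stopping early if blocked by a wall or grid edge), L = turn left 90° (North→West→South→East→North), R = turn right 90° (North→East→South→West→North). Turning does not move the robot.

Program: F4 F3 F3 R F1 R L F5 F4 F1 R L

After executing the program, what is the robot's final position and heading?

Answer: Final position: (x=4, y=10), facing South

Derivation:
Start: (x=3, y=10), facing East
  F4: move forward 1/4 (blocked), now at (x=4, y=10)
  F3: move forward 0/3 (blocked), now at (x=4, y=10)
  F3: move forward 0/3 (blocked), now at (x=4, y=10)
  R: turn right, now facing South
  F1: move forward 0/1 (blocked), now at (x=4, y=10)
  R: turn right, now facing West
  L: turn left, now facing South
  F5: move forward 0/5 (blocked), now at (x=4, y=10)
  F4: move forward 0/4 (blocked), now at (x=4, y=10)
  F1: move forward 0/1 (blocked), now at (x=4, y=10)
  R: turn right, now facing West
  L: turn left, now facing South
Final: (x=4, y=10), facing South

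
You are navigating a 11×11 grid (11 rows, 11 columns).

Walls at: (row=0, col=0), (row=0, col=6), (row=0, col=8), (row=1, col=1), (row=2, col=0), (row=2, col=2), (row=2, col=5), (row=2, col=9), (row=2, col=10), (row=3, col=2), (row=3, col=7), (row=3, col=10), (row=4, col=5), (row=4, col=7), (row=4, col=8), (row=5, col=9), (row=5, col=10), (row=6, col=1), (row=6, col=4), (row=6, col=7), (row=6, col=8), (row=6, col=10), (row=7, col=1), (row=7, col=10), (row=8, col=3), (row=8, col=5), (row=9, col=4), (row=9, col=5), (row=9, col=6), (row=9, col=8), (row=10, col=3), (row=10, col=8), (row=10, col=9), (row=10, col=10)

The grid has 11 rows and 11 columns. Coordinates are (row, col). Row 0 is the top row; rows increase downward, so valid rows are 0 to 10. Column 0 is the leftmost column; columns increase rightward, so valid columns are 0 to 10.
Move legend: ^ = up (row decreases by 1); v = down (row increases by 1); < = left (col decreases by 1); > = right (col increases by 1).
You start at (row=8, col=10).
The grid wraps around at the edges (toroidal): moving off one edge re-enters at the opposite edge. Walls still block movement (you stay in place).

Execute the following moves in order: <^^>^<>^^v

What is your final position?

Start: (row=8, col=10)
  < (left): (row=8, col=10) -> (row=8, col=9)
  ^ (up): (row=8, col=9) -> (row=7, col=9)
  ^ (up): (row=7, col=9) -> (row=6, col=9)
  > (right): blocked, stay at (row=6, col=9)
  ^ (up): blocked, stay at (row=6, col=9)
  < (left): blocked, stay at (row=6, col=9)
  > (right): blocked, stay at (row=6, col=9)
  ^ (up): blocked, stay at (row=6, col=9)
  ^ (up): blocked, stay at (row=6, col=9)
  v (down): (row=6, col=9) -> (row=7, col=9)
Final: (row=7, col=9)

Answer: Final position: (row=7, col=9)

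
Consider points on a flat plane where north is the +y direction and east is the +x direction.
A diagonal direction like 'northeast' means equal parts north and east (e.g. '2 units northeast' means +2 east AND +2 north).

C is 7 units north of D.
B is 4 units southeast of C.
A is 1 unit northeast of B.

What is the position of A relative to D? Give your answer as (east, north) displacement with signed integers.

Answer: A is at (east=5, north=4) relative to D.

Derivation:
Place D at the origin (east=0, north=0).
  C is 7 units north of D: delta (east=+0, north=+7); C at (east=0, north=7).
  B is 4 units southeast of C: delta (east=+4, north=-4); B at (east=4, north=3).
  A is 1 unit northeast of B: delta (east=+1, north=+1); A at (east=5, north=4).
Therefore A relative to D: (east=5, north=4).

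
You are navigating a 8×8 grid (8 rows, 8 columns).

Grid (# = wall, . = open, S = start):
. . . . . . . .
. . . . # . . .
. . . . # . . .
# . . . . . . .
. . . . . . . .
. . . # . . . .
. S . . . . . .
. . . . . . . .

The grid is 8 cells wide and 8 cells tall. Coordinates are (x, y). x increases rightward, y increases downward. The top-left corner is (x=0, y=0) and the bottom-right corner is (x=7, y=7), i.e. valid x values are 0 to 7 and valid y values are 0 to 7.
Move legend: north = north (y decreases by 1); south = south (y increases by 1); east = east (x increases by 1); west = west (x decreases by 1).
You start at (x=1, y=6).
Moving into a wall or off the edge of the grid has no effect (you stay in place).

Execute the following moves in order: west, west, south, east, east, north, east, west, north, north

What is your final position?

Start: (x=1, y=6)
  west (west): (x=1, y=6) -> (x=0, y=6)
  west (west): blocked, stay at (x=0, y=6)
  south (south): (x=0, y=6) -> (x=0, y=7)
  east (east): (x=0, y=7) -> (x=1, y=7)
  east (east): (x=1, y=7) -> (x=2, y=7)
  north (north): (x=2, y=7) -> (x=2, y=6)
  east (east): (x=2, y=6) -> (x=3, y=6)
  west (west): (x=3, y=6) -> (x=2, y=6)
  north (north): (x=2, y=6) -> (x=2, y=5)
  north (north): (x=2, y=5) -> (x=2, y=4)
Final: (x=2, y=4)

Answer: Final position: (x=2, y=4)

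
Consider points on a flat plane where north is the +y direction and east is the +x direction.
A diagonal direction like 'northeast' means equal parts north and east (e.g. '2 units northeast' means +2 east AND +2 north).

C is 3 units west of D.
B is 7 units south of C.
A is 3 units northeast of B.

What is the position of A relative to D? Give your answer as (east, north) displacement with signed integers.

Answer: A is at (east=0, north=-4) relative to D.

Derivation:
Place D at the origin (east=0, north=0).
  C is 3 units west of D: delta (east=-3, north=+0); C at (east=-3, north=0).
  B is 7 units south of C: delta (east=+0, north=-7); B at (east=-3, north=-7).
  A is 3 units northeast of B: delta (east=+3, north=+3); A at (east=0, north=-4).
Therefore A relative to D: (east=0, north=-4).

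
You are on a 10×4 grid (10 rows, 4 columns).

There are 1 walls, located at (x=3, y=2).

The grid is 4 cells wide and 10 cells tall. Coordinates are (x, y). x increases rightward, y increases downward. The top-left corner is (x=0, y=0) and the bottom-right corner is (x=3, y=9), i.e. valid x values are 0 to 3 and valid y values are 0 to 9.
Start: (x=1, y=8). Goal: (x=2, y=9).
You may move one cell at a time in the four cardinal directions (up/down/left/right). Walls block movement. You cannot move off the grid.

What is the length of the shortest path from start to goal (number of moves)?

Answer: Shortest path length: 2

Derivation:
BFS from (x=1, y=8) until reaching (x=2, y=9):
  Distance 0: (x=1, y=8)
  Distance 1: (x=1, y=7), (x=0, y=8), (x=2, y=8), (x=1, y=9)
  Distance 2: (x=1, y=6), (x=0, y=7), (x=2, y=7), (x=3, y=8), (x=0, y=9), (x=2, y=9)  <- goal reached here
One shortest path (2 moves): (x=1, y=8) -> (x=2, y=8) -> (x=2, y=9)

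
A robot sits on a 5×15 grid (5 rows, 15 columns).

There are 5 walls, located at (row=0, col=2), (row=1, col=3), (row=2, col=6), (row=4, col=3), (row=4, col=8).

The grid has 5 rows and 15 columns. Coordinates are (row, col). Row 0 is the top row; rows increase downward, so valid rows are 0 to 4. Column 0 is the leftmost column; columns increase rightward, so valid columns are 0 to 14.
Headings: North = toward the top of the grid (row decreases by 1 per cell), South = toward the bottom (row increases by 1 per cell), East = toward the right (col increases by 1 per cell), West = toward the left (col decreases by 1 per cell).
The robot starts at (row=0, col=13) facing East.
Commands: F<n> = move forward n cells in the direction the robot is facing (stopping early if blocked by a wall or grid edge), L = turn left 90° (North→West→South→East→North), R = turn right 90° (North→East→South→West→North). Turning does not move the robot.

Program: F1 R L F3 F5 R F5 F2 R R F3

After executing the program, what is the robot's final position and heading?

Answer: Final position: (row=1, col=14), facing North

Derivation:
Start: (row=0, col=13), facing East
  F1: move forward 1, now at (row=0, col=14)
  R: turn right, now facing South
  L: turn left, now facing East
  F3: move forward 0/3 (blocked), now at (row=0, col=14)
  F5: move forward 0/5 (blocked), now at (row=0, col=14)
  R: turn right, now facing South
  F5: move forward 4/5 (blocked), now at (row=4, col=14)
  F2: move forward 0/2 (blocked), now at (row=4, col=14)
  R: turn right, now facing West
  R: turn right, now facing North
  F3: move forward 3, now at (row=1, col=14)
Final: (row=1, col=14), facing North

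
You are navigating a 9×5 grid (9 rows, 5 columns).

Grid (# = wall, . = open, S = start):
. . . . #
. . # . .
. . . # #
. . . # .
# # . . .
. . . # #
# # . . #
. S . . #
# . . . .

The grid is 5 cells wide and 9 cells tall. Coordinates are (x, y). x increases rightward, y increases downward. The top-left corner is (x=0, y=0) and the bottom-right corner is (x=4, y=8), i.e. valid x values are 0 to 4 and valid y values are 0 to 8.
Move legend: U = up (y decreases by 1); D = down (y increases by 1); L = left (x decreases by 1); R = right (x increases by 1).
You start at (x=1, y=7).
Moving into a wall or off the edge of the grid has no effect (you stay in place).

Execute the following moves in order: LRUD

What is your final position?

Answer: Final position: (x=1, y=8)

Derivation:
Start: (x=1, y=7)
  L (left): (x=1, y=7) -> (x=0, y=7)
  R (right): (x=0, y=7) -> (x=1, y=7)
  U (up): blocked, stay at (x=1, y=7)
  D (down): (x=1, y=7) -> (x=1, y=8)
Final: (x=1, y=8)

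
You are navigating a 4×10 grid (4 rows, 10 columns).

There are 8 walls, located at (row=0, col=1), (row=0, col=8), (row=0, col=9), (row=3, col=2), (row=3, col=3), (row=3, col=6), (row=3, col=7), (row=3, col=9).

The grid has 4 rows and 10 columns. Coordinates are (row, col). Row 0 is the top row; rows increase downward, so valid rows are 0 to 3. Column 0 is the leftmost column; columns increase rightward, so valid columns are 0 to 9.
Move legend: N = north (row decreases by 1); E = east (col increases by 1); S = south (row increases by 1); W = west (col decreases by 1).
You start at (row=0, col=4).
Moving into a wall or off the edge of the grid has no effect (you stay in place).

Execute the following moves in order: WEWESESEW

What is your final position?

Answer: Final position: (row=2, col=5)

Derivation:
Start: (row=0, col=4)
  W (west): (row=0, col=4) -> (row=0, col=3)
  E (east): (row=0, col=3) -> (row=0, col=4)
  W (west): (row=0, col=4) -> (row=0, col=3)
  E (east): (row=0, col=3) -> (row=0, col=4)
  S (south): (row=0, col=4) -> (row=1, col=4)
  E (east): (row=1, col=4) -> (row=1, col=5)
  S (south): (row=1, col=5) -> (row=2, col=5)
  E (east): (row=2, col=5) -> (row=2, col=6)
  W (west): (row=2, col=6) -> (row=2, col=5)
Final: (row=2, col=5)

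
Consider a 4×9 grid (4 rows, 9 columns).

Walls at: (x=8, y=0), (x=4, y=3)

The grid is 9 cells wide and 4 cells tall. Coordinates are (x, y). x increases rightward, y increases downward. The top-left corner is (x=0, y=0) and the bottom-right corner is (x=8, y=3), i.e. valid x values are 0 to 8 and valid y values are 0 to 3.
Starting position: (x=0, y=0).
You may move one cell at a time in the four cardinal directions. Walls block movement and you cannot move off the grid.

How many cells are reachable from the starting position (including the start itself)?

BFS flood-fill from (x=0, y=0):
  Distance 0: (x=0, y=0)
  Distance 1: (x=1, y=0), (x=0, y=1)
  Distance 2: (x=2, y=0), (x=1, y=1), (x=0, y=2)
  Distance 3: (x=3, y=0), (x=2, y=1), (x=1, y=2), (x=0, y=3)
  Distance 4: (x=4, y=0), (x=3, y=1), (x=2, y=2), (x=1, y=3)
  Distance 5: (x=5, y=0), (x=4, y=1), (x=3, y=2), (x=2, y=3)
  Distance 6: (x=6, y=0), (x=5, y=1), (x=4, y=2), (x=3, y=3)
  Distance 7: (x=7, y=0), (x=6, y=1), (x=5, y=2)
  Distance 8: (x=7, y=1), (x=6, y=2), (x=5, y=3)
  Distance 9: (x=8, y=1), (x=7, y=2), (x=6, y=3)
  Distance 10: (x=8, y=2), (x=7, y=3)
  Distance 11: (x=8, y=3)
Total reachable: 34 (grid has 34 open cells total)

Answer: Reachable cells: 34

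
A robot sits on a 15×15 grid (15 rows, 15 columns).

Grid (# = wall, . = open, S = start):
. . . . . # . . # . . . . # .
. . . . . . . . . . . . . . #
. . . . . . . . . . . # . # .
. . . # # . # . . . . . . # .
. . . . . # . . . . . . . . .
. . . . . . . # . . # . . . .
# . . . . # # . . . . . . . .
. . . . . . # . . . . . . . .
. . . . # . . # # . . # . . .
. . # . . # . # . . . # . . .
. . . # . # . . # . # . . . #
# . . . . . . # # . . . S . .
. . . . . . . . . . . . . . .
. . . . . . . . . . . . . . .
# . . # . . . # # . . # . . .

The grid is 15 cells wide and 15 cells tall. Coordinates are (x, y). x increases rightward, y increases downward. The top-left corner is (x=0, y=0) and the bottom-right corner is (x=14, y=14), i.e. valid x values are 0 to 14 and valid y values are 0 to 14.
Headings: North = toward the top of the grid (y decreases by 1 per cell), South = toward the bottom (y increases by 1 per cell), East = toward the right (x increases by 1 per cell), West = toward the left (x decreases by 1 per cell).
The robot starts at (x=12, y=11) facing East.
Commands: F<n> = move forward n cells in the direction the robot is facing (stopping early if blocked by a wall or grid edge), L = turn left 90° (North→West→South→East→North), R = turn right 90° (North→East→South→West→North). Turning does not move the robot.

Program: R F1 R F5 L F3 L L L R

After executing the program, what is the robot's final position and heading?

Start: (x=12, y=11), facing East
  R: turn right, now facing South
  F1: move forward 1, now at (x=12, y=12)
  R: turn right, now facing West
  F5: move forward 5, now at (x=7, y=12)
  L: turn left, now facing South
  F3: move forward 1/3 (blocked), now at (x=7, y=13)
  L: turn left, now facing East
  L: turn left, now facing North
  L: turn left, now facing West
  R: turn right, now facing North
Final: (x=7, y=13), facing North

Answer: Final position: (x=7, y=13), facing North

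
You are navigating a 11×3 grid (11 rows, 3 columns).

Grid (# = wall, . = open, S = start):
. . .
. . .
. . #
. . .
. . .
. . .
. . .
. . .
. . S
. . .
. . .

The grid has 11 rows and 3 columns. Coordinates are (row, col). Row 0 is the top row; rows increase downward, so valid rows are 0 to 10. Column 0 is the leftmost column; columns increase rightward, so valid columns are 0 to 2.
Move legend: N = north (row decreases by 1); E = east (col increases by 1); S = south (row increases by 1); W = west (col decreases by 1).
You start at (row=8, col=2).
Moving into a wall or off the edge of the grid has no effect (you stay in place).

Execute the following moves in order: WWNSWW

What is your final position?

Answer: Final position: (row=8, col=0)

Derivation:
Start: (row=8, col=2)
  W (west): (row=8, col=2) -> (row=8, col=1)
  W (west): (row=8, col=1) -> (row=8, col=0)
  N (north): (row=8, col=0) -> (row=7, col=0)
  S (south): (row=7, col=0) -> (row=8, col=0)
  W (west): blocked, stay at (row=8, col=0)
  W (west): blocked, stay at (row=8, col=0)
Final: (row=8, col=0)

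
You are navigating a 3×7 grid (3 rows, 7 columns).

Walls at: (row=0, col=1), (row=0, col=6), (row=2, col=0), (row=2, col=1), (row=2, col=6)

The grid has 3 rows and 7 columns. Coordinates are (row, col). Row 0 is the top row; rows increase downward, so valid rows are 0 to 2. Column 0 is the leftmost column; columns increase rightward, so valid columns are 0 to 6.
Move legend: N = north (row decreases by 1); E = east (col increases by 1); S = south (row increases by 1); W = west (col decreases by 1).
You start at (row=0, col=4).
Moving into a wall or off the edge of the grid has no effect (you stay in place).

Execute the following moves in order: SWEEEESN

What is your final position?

Start: (row=0, col=4)
  S (south): (row=0, col=4) -> (row=1, col=4)
  W (west): (row=1, col=4) -> (row=1, col=3)
  E (east): (row=1, col=3) -> (row=1, col=4)
  E (east): (row=1, col=4) -> (row=1, col=5)
  E (east): (row=1, col=5) -> (row=1, col=6)
  E (east): blocked, stay at (row=1, col=6)
  S (south): blocked, stay at (row=1, col=6)
  N (north): blocked, stay at (row=1, col=6)
Final: (row=1, col=6)

Answer: Final position: (row=1, col=6)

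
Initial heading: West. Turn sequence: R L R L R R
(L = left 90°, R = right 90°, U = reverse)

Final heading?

Start: West
  R (right (90° clockwise)) -> North
  L (left (90° counter-clockwise)) -> West
  R (right (90° clockwise)) -> North
  L (left (90° counter-clockwise)) -> West
  R (right (90° clockwise)) -> North
  R (right (90° clockwise)) -> East
Final: East

Answer: Final heading: East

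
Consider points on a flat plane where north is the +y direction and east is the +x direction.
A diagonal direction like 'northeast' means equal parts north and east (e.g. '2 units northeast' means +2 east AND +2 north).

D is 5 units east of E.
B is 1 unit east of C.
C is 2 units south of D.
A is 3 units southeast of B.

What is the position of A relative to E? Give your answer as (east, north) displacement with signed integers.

Place E at the origin (east=0, north=0).
  D is 5 units east of E: delta (east=+5, north=+0); D at (east=5, north=0).
  C is 2 units south of D: delta (east=+0, north=-2); C at (east=5, north=-2).
  B is 1 unit east of C: delta (east=+1, north=+0); B at (east=6, north=-2).
  A is 3 units southeast of B: delta (east=+3, north=-3); A at (east=9, north=-5).
Therefore A relative to E: (east=9, north=-5).

Answer: A is at (east=9, north=-5) relative to E.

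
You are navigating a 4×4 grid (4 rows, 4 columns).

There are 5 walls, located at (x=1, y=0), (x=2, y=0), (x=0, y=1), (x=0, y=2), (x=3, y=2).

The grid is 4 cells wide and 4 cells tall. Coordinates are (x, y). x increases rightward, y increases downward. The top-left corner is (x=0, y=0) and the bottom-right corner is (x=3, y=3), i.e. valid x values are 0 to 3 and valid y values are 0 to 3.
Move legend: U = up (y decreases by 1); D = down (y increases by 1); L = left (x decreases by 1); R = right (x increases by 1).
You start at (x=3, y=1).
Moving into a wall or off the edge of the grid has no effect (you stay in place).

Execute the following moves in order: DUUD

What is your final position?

Answer: Final position: (x=3, y=1)

Derivation:
Start: (x=3, y=1)
  D (down): blocked, stay at (x=3, y=1)
  U (up): (x=3, y=1) -> (x=3, y=0)
  U (up): blocked, stay at (x=3, y=0)
  D (down): (x=3, y=0) -> (x=3, y=1)
Final: (x=3, y=1)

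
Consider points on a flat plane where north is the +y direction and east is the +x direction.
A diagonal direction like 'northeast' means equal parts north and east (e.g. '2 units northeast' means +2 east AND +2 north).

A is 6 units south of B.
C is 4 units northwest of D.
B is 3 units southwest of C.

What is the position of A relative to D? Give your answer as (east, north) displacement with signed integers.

Place D at the origin (east=0, north=0).
  C is 4 units northwest of D: delta (east=-4, north=+4); C at (east=-4, north=4).
  B is 3 units southwest of C: delta (east=-3, north=-3); B at (east=-7, north=1).
  A is 6 units south of B: delta (east=+0, north=-6); A at (east=-7, north=-5).
Therefore A relative to D: (east=-7, north=-5).

Answer: A is at (east=-7, north=-5) relative to D.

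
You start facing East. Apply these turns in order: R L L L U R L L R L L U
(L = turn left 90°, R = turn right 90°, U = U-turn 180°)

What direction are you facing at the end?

Answer: Final heading: East

Derivation:
Start: East
  R (right (90° clockwise)) -> South
  L (left (90° counter-clockwise)) -> East
  L (left (90° counter-clockwise)) -> North
  L (left (90° counter-clockwise)) -> West
  U (U-turn (180°)) -> East
  R (right (90° clockwise)) -> South
  L (left (90° counter-clockwise)) -> East
  L (left (90° counter-clockwise)) -> North
  R (right (90° clockwise)) -> East
  L (left (90° counter-clockwise)) -> North
  L (left (90° counter-clockwise)) -> West
  U (U-turn (180°)) -> East
Final: East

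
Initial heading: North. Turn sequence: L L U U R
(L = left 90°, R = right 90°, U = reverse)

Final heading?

Start: North
  L (left (90° counter-clockwise)) -> West
  L (left (90° counter-clockwise)) -> South
  U (U-turn (180°)) -> North
  U (U-turn (180°)) -> South
  R (right (90° clockwise)) -> West
Final: West

Answer: Final heading: West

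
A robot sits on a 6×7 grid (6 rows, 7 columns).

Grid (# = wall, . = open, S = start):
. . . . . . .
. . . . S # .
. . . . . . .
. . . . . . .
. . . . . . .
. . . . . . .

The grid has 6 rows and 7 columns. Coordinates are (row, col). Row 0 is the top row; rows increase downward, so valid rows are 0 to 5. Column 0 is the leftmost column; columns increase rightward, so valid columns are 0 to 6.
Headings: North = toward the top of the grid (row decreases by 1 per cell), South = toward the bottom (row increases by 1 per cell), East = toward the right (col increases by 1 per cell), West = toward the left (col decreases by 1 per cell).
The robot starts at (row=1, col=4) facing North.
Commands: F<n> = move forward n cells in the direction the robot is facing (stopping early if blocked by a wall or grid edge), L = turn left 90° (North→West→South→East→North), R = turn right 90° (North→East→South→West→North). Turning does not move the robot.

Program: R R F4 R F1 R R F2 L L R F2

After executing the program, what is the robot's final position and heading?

Answer: Final position: (row=3, col=5), facing North

Derivation:
Start: (row=1, col=4), facing North
  R: turn right, now facing East
  R: turn right, now facing South
  F4: move forward 4, now at (row=5, col=4)
  R: turn right, now facing West
  F1: move forward 1, now at (row=5, col=3)
  R: turn right, now facing North
  R: turn right, now facing East
  F2: move forward 2, now at (row=5, col=5)
  L: turn left, now facing North
  L: turn left, now facing West
  R: turn right, now facing North
  F2: move forward 2, now at (row=3, col=5)
Final: (row=3, col=5), facing North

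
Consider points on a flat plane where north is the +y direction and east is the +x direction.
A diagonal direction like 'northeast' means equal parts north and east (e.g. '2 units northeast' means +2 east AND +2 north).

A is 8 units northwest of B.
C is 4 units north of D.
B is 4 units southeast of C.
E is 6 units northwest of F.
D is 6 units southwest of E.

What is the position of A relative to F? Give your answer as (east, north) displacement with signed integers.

Answer: A is at (east=-16, north=8) relative to F.

Derivation:
Place F at the origin (east=0, north=0).
  E is 6 units northwest of F: delta (east=-6, north=+6); E at (east=-6, north=6).
  D is 6 units southwest of E: delta (east=-6, north=-6); D at (east=-12, north=0).
  C is 4 units north of D: delta (east=+0, north=+4); C at (east=-12, north=4).
  B is 4 units southeast of C: delta (east=+4, north=-4); B at (east=-8, north=0).
  A is 8 units northwest of B: delta (east=-8, north=+8); A at (east=-16, north=8).
Therefore A relative to F: (east=-16, north=8).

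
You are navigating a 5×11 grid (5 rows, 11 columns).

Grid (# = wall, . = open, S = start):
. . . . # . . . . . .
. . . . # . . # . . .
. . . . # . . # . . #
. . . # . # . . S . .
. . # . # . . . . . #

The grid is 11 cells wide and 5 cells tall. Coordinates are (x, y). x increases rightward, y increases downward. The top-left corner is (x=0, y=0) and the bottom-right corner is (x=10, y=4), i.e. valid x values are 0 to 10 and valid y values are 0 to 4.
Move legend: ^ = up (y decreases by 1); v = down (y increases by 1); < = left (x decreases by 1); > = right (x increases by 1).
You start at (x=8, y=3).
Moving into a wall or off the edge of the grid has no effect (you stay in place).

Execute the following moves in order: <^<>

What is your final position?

Answer: Final position: (x=7, y=3)

Derivation:
Start: (x=8, y=3)
  < (left): (x=8, y=3) -> (x=7, y=3)
  ^ (up): blocked, stay at (x=7, y=3)
  < (left): (x=7, y=3) -> (x=6, y=3)
  > (right): (x=6, y=3) -> (x=7, y=3)
Final: (x=7, y=3)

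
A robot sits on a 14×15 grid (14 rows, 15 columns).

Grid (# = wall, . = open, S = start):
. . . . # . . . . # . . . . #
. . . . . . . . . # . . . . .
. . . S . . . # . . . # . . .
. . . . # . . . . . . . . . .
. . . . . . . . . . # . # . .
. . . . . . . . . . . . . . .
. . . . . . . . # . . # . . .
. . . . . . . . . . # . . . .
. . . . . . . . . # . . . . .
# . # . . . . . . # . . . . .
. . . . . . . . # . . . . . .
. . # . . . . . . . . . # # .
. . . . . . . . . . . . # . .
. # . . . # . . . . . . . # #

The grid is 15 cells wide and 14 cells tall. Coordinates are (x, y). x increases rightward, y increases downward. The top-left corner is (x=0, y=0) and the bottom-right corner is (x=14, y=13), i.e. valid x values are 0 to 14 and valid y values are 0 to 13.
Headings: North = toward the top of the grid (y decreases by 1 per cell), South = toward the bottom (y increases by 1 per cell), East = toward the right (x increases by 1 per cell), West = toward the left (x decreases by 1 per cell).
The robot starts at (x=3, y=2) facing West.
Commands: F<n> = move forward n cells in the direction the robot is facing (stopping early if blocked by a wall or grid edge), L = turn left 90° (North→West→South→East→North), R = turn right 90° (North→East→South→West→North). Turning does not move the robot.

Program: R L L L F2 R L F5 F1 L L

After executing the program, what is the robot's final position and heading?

Answer: Final position: (x=6, y=2), facing West

Derivation:
Start: (x=3, y=2), facing West
  R: turn right, now facing North
  L: turn left, now facing West
  L: turn left, now facing South
  L: turn left, now facing East
  F2: move forward 2, now at (x=5, y=2)
  R: turn right, now facing South
  L: turn left, now facing East
  F5: move forward 1/5 (blocked), now at (x=6, y=2)
  F1: move forward 0/1 (blocked), now at (x=6, y=2)
  L: turn left, now facing North
  L: turn left, now facing West
Final: (x=6, y=2), facing West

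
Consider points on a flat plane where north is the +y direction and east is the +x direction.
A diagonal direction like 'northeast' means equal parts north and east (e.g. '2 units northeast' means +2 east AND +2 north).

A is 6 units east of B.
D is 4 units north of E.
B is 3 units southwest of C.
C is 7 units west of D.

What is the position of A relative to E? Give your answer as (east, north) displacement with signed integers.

Place E at the origin (east=0, north=0).
  D is 4 units north of E: delta (east=+0, north=+4); D at (east=0, north=4).
  C is 7 units west of D: delta (east=-7, north=+0); C at (east=-7, north=4).
  B is 3 units southwest of C: delta (east=-3, north=-3); B at (east=-10, north=1).
  A is 6 units east of B: delta (east=+6, north=+0); A at (east=-4, north=1).
Therefore A relative to E: (east=-4, north=1).

Answer: A is at (east=-4, north=1) relative to E.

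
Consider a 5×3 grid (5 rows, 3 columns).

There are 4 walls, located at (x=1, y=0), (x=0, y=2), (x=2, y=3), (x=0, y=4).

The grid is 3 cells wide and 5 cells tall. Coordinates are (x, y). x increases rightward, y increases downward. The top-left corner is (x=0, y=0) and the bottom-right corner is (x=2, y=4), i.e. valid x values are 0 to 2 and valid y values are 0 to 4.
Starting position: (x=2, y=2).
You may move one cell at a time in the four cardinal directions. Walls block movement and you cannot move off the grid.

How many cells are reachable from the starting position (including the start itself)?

BFS flood-fill from (x=2, y=2):
  Distance 0: (x=2, y=2)
  Distance 1: (x=2, y=1), (x=1, y=2)
  Distance 2: (x=2, y=0), (x=1, y=1), (x=1, y=3)
  Distance 3: (x=0, y=1), (x=0, y=3), (x=1, y=4)
  Distance 4: (x=0, y=0), (x=2, y=4)
Total reachable: 11 (grid has 11 open cells total)

Answer: Reachable cells: 11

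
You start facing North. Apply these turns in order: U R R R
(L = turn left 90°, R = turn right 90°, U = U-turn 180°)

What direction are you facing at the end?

Start: North
  U (U-turn (180°)) -> South
  R (right (90° clockwise)) -> West
  R (right (90° clockwise)) -> North
  R (right (90° clockwise)) -> East
Final: East

Answer: Final heading: East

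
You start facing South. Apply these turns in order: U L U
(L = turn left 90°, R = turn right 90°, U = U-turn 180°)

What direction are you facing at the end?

Answer: Final heading: East

Derivation:
Start: South
  U (U-turn (180°)) -> North
  L (left (90° counter-clockwise)) -> West
  U (U-turn (180°)) -> East
Final: East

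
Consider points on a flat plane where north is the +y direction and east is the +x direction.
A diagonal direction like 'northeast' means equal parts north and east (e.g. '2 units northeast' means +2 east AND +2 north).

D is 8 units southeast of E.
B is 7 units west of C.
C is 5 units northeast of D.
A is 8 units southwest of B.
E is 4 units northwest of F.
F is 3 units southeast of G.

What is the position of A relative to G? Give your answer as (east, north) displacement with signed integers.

Answer: A is at (east=-3, north=-10) relative to G.

Derivation:
Place G at the origin (east=0, north=0).
  F is 3 units southeast of G: delta (east=+3, north=-3); F at (east=3, north=-3).
  E is 4 units northwest of F: delta (east=-4, north=+4); E at (east=-1, north=1).
  D is 8 units southeast of E: delta (east=+8, north=-8); D at (east=7, north=-7).
  C is 5 units northeast of D: delta (east=+5, north=+5); C at (east=12, north=-2).
  B is 7 units west of C: delta (east=-7, north=+0); B at (east=5, north=-2).
  A is 8 units southwest of B: delta (east=-8, north=-8); A at (east=-3, north=-10).
Therefore A relative to G: (east=-3, north=-10).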